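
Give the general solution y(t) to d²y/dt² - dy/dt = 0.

Characteristic equation r² - r = 0 factors as (r - 1)r = 0, so r = 1, 0.
Hence y_h = C1*exp(t) + C2.

y = C2 + C1*exp(t)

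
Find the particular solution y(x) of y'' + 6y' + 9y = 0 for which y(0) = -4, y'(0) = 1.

Characteristic equation r² + 6r + 9 = 0 has discriminant (6)² - 4·(9) = 0, so r = -3 is a repeated root.
Hence y_h = (C1 + C2*x)*exp(-3*x).
Apply the initial conditions: y(0) = C1 = -4 and y'(0) = C2 - 3*C1 = 1. Solving gives C1 = -4, C2 = -11.

y = -4*exp(-3*x) - 11*x*exp(-3*x)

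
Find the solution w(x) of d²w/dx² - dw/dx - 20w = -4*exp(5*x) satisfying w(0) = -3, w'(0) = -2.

w = -122*exp(5*x)/81 - 121*exp(-4*x)/81 - 4*x*exp(5*x)/9

Characteristic equation r² - r - 20 = 0 factors as (r + 4)(r - 5) = 0, so r = -4, 5.
Hence w_h = C1*exp(-4*x) + C2*exp(5*x).
Since exp(5*x) solves the homogeneous equation (r = 5 is a root of multiplicity 1), multiply the trial by x. Try w_p = A*x*exp(5*x). Substituting into the equation and dividing by exp(5*x) gives A = -4/9, so w_p = -4*x*exp(5*x)/9.
General solution: w = C1*exp(-4*x) + C2*exp(5*x) - 4*x*exp(5*x)/9.
Apply the initial conditions: w(0) = C1 + C2 = -3 and w'(0) = -4/9 - 4*C1 + 5*C2 = -2. Solving gives C1 = -121/81, C2 = -122/81.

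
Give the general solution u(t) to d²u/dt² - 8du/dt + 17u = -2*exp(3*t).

Characteristic equation r² - 8r + 17 = 0 has discriminant (-8)² - 4·(17) = -4 < 0, so r = 4 ± i.
Hence u_h = C1*cos(t)*exp(4*t) + C2*exp(4*t)*sin(t).
Try u_p = A*exp(3*t). Substituting into the equation and dividing by exp(3*t) gives A = -1, so u_p = -exp(3*t).

u = -exp(3*t) + C1*cos(t)*exp(4*t) + C2*exp(4*t)*sin(t)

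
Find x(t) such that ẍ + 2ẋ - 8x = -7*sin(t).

Characteristic equation r² + 2r - 8 = 0 factors as (r - 2)(r + 4) = 0, so r = 2, -4.
Hence x_h = C1*exp(2*t) + C2*exp(-4*t).
Try x_p = A*cos(t) + B*sin(t). Substituting and equating the coefficients of cos(t) and sin(t) gives A = 14/85, B = 63/85, so x_p = 14*cos(t)/85 + 63*sin(t)/85.

x = 14*cos(t)/85 + 63*sin(t)/85 + C1*exp(2*t) + C2*exp(-4*t)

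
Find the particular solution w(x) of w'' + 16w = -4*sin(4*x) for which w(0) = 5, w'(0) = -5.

w = 5*cos(4*x) - 11*sin(4*x)/8 + x*cos(4*x)/2

Characteristic equation r² + 16 = 0 has discriminant (0)² - 4·(16) = -64 < 0, so r = ± 4i.
Hence w_h = C1*cos(4*x) + C2*sin(4*x).
Since ±4i are characteristic roots, multiply the trial by x. Try w_p = x*(A*cos(4*x) + B*sin(4*x)). Substituting and equating the coefficients of cos(4x) and sin(4x) gives A = 1/2, B = 0, so w_p = x*cos(4*x)/2.
General solution: w = C1*cos(4*x) + C2*sin(4*x) + x*cos(4*x)/2.
Apply the initial conditions: w(0) = C1 = 5 and w'(0) = 1/2 + 4*C2 = -5. Solving gives C1 = 5, C2 = -11/8.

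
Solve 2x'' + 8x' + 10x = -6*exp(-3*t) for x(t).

Divide through by 2: x'' + 4x' + 5x = -3*exp(-3*t).
Characteristic equation r² + 4r + 5 = 0 has discriminant (4)² - 4·(5) = -4 < 0, so r = -2 ± i.
Hence x_h = C1*cos(t)*exp(-2*t) + C2*exp(-2*t)*sin(t).
Try x_p = A*exp(-3*t). Substituting into the equation and dividing by exp(-3*t) gives A = -3/2, so x_p = -3*exp(-3*t)/2.

x = -3*exp(-3*t)/2 + C1*cos(t)*exp(-2*t) + C2*exp(-2*t)*sin(t)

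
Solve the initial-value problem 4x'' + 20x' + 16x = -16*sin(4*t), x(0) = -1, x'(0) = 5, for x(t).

Divide through by 4: x'' + 5x' + 4x = -4*sin(4*t).
Characteristic equation r² + 5r + 4 = 0 factors as (r + 1)(r + 4) = 0, so r = -1, -4.
Hence x_h = C1*exp(-t) + C2*exp(-4*t).
Try x_p = A*cos(4*t) + B*sin(4*t). Substituting and equating the coefficients of cos(4t) and sin(4t) gives A = 5/34, B = 3/34, so x_p = 3*sin(4*t)/34 + 5*cos(4*t)/34.
General solution: x = 3*sin(4*t)/34 + 5*cos(4*t)/34 + C1*exp(-t) + C2*exp(-4*t).
Apply the initial conditions: x(0) = 5/34 + C1 + C2 = -1 and x'(0) = 6/17 - C1 - 4*C2 = 5. Solving gives C1 = 1/51, C2 = -7/6.

x = -7*exp(-4*t)/6 + exp(-t)/51 + 3*sin(4*t)/34 + 5*cos(4*t)/34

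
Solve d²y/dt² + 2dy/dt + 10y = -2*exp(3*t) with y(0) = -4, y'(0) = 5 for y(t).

Characteristic equation r² + 2r + 10 = 0 has discriminant (2)² - 4·(10) = -36 < 0, so r = -1 ± 3i.
Hence y_h = C1*cos(3*t)*exp(-t) + C2*exp(-t)*sin(3*t).
Try y_p = A*exp(3*t). Substituting into the equation and dividing by exp(3*t) gives A = -2/25, so y_p = -2*exp(3*t)/25.
General solution: y = -2*exp(3*t)/25 + C1*cos(3*t)*exp(-t) + C2*exp(-t)*sin(3*t).
Apply the initial conditions: y(0) = -2/25 + C1 = -4 and y'(0) = -6/25 - C1 + 3*C2 = 5. Solving gives C1 = -98/25, C2 = 11/25.

y = -2*exp(3*t)/25 - 98*cos(3*t)*exp(-t)/25 + 11*exp(-t)*sin(3*t)/25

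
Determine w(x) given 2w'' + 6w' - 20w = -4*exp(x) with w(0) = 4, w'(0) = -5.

Divide through by 2: w'' + 3w' - 10w = -2*exp(x).
Characteristic equation r² + 3r - 10 = 0 factors as (r + 5)(r - 2) = 0, so r = -5, 2.
Hence w_h = C1*exp(-5*x) + C2*exp(2*x).
Try w_p = A*exp(x). Substituting into the equation and dividing by exp(x) gives A = 1/3, so w_p = exp(x)/3.
General solution: w = exp(x)/3 + C1*exp(-5*x) + C2*exp(2*x).
Apply the initial conditions: w(0) = 1/3 + C1 + C2 = 4 and w'(0) = 1/3 - 5*C1 + 2*C2 = -5. Solving gives C1 = 38/21, C2 = 13/7.

w = exp(x)/3 + 13*exp(2*x)/7 + 38*exp(-5*x)/21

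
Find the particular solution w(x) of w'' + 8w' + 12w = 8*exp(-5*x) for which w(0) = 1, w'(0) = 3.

Characteristic equation r² + 8r + 12 = 0 factors as (r + 6)(r + 2) = 0, so r = -6, -2.
Hence w_h = C1*exp(-6*x) + C2*exp(-2*x).
Try w_p = A*exp(-5*x). Substituting into the equation and dividing by exp(-5*x) gives A = -8/3, so w_p = -8*exp(-5*x)/3.
General solution: w = -8*exp(-5*x)/3 + C1*exp(-6*x) + C2*exp(-2*x).
Apply the initial conditions: w(0) = -8/3 + C1 + C2 = 1 and w'(0) = 40/3 - 6*C1 - 2*C2 = 3. Solving gives C1 = 3/4, C2 = 35/12.

w = -8*exp(-5*x)/3 + 3*exp(-6*x)/4 + 35*exp(-2*x)/12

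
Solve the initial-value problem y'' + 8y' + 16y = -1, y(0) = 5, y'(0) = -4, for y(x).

Characteristic equation r² + 8r + 16 = 0 has discriminant (8)² - 4·(16) = 0, so r = -4 is a repeated root.
Hence y_h = (C1 + C2*x)*exp(-4*x).
For the particular solution try y_p = A0. Substituting and matching coefficients of each power of x gives A0 = -1/16, so y_p = -1/16.
General solution: y = -1/16 + C1*exp(-4*x) + C2*x*exp(-4*x).
Apply the initial conditions: y(0) = -1/16 + C1 = 5 and y'(0) = C2 - 4*C1 = -4. Solving gives C1 = 81/16, C2 = 65/4.

y = -1/16 + 81*exp(-4*x)/16 + 65*x*exp(-4*x)/4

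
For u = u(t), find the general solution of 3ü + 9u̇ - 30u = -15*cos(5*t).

u = -3*sin(5*t)/58 + 7*cos(5*t)/58 + C1*exp(-5*t) + C2*exp(2*t)

Divide through by 3: u'' + 3u' - 10u = -5*cos(5*t).
Characteristic equation r² + 3r - 10 = 0 factors as (r + 5)(r - 2) = 0, so r = -5, 2.
Hence u_h = C1*exp(-5*t) + C2*exp(2*t).
Try u_p = A*cos(5*t) + B*sin(5*t). Substituting and equating the coefficients of cos(5t) and sin(5t) gives A = 7/58, B = -3/58, so u_p = -3*sin(5*t)/58 + 7*cos(5*t)/58.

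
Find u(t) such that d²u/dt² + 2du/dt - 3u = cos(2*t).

u = -7*cos(2*t)/65 + 4*sin(2*t)/65 + C1*exp(-3*t) + C2*exp(t)

Characteristic equation r² + 2r - 3 = 0 factors as (r + 3)(r - 1) = 0, so r = -3, 1.
Hence u_h = C1*exp(-3*t) + C2*exp(t).
Try u_p = A*cos(2*t) + B*sin(2*t). Substituting and equating the coefficients of cos(2t) and sin(2t) gives A = -7/65, B = 4/65, so u_p = -7*cos(2*t)/65 + 4*sin(2*t)/65.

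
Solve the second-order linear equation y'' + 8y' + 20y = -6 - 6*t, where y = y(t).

Characteristic equation r² + 8r + 20 = 0 has discriminant (8)² - 4·(20) = -16 < 0, so r = -4 ± 2i.
Hence y_h = C1*cos(2*t)*exp(-4*t) + C2*exp(-4*t)*sin(2*t).
For the particular solution try y_p = A0 + A1*t. Substituting and matching coefficients of each power of t gives A0 = -9/50, A1 = -3/10, so y_p = -9/50 - 3*t/10.

y = -9/50 - 3*t/10 + C1*cos(2*t)*exp(-4*t) + C2*exp(-4*t)*sin(2*t)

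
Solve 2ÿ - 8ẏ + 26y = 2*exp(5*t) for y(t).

y = exp(5*t)/18 + C1*cos(3*t)*exp(2*t) + C2*exp(2*t)*sin(3*t)

Divide through by 2: y'' - 4y' + 13y = exp(5*t).
Characteristic equation r² - 4r + 13 = 0 has discriminant (-4)² - 4·(13) = -36 < 0, so r = 2 ± 3i.
Hence y_h = C1*cos(3*t)*exp(2*t) + C2*exp(2*t)*sin(3*t).
Try y_p = A*exp(5*t). Substituting into the equation and dividing by exp(5*t) gives A = 1/18, so y_p = exp(5*t)/18.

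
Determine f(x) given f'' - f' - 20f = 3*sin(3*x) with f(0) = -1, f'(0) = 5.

f = -259*exp(-4*x)/225 - 87*sin(3*x)/850 + 9*cos(3*x)/850 + 43*exp(5*x)/306

Characteristic equation r² - r - 20 = 0 factors as (r - 5)(r + 4) = 0, so r = 5, -4.
Hence f_h = C1*exp(5*x) + C2*exp(-4*x).
Try f_p = A*cos(3*x) + B*sin(3*x). Substituting and equating the coefficients of cos(3x) and sin(3x) gives A = 9/850, B = -87/850, so f_p = -87*sin(3*x)/850 + 9*cos(3*x)/850.
General solution: f = -87*sin(3*x)/850 + 9*cos(3*x)/850 + C1*exp(5*x) + C2*exp(-4*x).
Apply the initial conditions: f(0) = 9/850 + C1 + C2 = -1 and f'(0) = -261/850 - 4*C2 + 5*C1 = 5. Solving gives C1 = 43/306, C2 = -259/225.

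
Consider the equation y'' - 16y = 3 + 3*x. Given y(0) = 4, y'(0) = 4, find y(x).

y = -3/16 - 3*x/16 + 201*exp(-4*x)/128 + 335*exp(4*x)/128

Characteristic equation r² - 16 = 0 factors as (r - 4)(r + 4) = 0, so r = 4, -4.
Hence y_h = C1*exp(4*x) + C2*exp(-4*x).
For the particular solution try y_p = A0 + A1*x. Substituting and matching coefficients of each power of x gives A0 = -3/16, A1 = -3/16, so y_p = -3/16 - 3*x/16.
General solution: y = -3/16 - 3*x/16 + C1*exp(4*x) + C2*exp(-4*x).
Apply the initial conditions: y(0) = -3/16 + C1 + C2 = 4 and y'(0) = -3/16 - 4*C2 + 4*C1 = 4. Solving gives C1 = 335/128, C2 = 201/128.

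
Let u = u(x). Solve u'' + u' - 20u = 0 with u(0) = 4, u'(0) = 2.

Characteristic equation r² + r - 20 = 0 factors as (r + 5)(r - 4) = 0, so r = -5, 4.
Hence u_h = C1*exp(-5*x) + C2*exp(4*x).
Apply the initial conditions: u(0) = C1 + C2 = 4 and u'(0) = -5*C1 + 4*C2 = 2. Solving gives C1 = 14/9, C2 = 22/9.

u = 14*exp(-5*x)/9 + 22*exp(4*x)/9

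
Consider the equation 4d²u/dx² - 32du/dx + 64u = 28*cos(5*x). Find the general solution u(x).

u = -280*sin(5*x)/1681 - 63*cos(5*x)/1681 + C1*exp(4*x) + C2*x*exp(4*x)

Divide through by 4: u'' - 8u' + 16u = 7*cos(5*x).
Characteristic equation r² - 8r + 16 = 0 has discriminant (-8)² - 4·(16) = 0, so r = 4 is a repeated root.
Hence u_h = (C1 + C2*x)*exp(4*x).
Try u_p = A*cos(5*x) + B*sin(5*x). Substituting and equating the coefficients of cos(5x) and sin(5x) gives A = -63/1681, B = -280/1681, so u_p = -280*sin(5*x)/1681 - 63*cos(5*x)/1681.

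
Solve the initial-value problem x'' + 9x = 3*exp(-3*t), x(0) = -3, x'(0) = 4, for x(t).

Characteristic equation r² + 9 = 0 has discriminant (0)² - 4·(9) = -36 < 0, so r = ± 3i.
Hence x_h = C1*cos(3*t) + C2*sin(3*t).
Try x_p = A*exp(-3*t). Substituting into the equation and dividing by exp(-3*t) gives A = 1/6, so x_p = exp(-3*t)/6.
General solution: x = exp(-3*t)/6 + C1*cos(3*t) + C2*sin(3*t).
Apply the initial conditions: x(0) = 1/6 + C1 = -3 and x'(0) = -1/2 + 3*C2 = 4. Solving gives C1 = -19/6, C2 = 3/2.

x = -19*cos(3*t)/6 + exp(-3*t)/6 + 3*sin(3*t)/2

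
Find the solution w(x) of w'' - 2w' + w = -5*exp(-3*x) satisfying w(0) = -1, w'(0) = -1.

Characteristic equation r² - 2r + 1 = 0 has discriminant (-2)² - 4·(1) = 0, so r = 1 is a repeated root.
Hence w_h = (C1 + C2*x)*exp(x).
Try w_p = A*exp(-3*x). Substituting into the equation and dividing by exp(-3*x) gives A = -5/16, so w_p = -5*exp(-3*x)/16.
General solution: w = -5*exp(-3*x)/16 + C1*exp(x) + C2*x*exp(x).
Apply the initial conditions: w(0) = -5/16 + C1 = -1 and w'(0) = 15/16 + C1 + C2 = -1. Solving gives C1 = -11/16, C2 = -5/4.

w = -11*exp(x)/16 - 5*exp(-3*x)/16 - 5*x*exp(x)/4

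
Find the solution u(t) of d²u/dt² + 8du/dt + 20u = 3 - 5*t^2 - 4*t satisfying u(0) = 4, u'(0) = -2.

Characteristic equation r² + 8r + 20 = 0 has discriminant (8)² - 4·(20) = -16 < 0, so r = -4 ± 2i.
Hence u_h = C1*cos(2*t)*exp(-4*t) + C2*exp(-4*t)*sin(2*t).
For the particular solution try u_p = A0 + A1*t + A2*t^2. Substituting and matching coefficients of each power of t gives A0 = 7/40, A1 = 0, A2 = -1/4, so u_p = 7/40 - t^2/4.
General solution: u = 7/40 - t^2/4 + C1*cos(2*t)*exp(-4*t) + C2*exp(-4*t)*sin(2*t).
Apply the initial conditions: u(0) = 7/40 + C1 = 4 and u'(0) = -4*C1 + 2*C2 = -2. Solving gives C1 = 153/40, C2 = 133/20.

u = 7/40 - t**2/4 + 133*exp(-4*t)*sin(2*t)/20 + 153*cos(2*t)*exp(-4*t)/40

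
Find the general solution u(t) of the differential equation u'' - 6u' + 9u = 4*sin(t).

u = 6*cos(t)/25 + 8*sin(t)/25 + C1*exp(3*t) + C2*t*exp(3*t)

Characteristic equation r² - 6r + 9 = 0 has discriminant (-6)² - 4·(9) = 0, so r = 3 is a repeated root.
Hence u_h = (C1 + C2*t)*exp(3*t).
Try u_p = A*cos(t) + B*sin(t). Substituting and equating the coefficients of cos(t) and sin(t) gives A = 6/25, B = 8/25, so u_p = 6*cos(t)/25 + 8*sin(t)/25.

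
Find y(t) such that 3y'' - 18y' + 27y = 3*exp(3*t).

y = C1*exp(3*t) + t**2*exp(3*t)/2 + C2*t*exp(3*t)

Divide through by 3: y'' - 6y' + 9y = exp(3*t).
Characteristic equation r² - 6r + 9 = 0 has discriminant (-6)² - 4·(9) = 0, so r = 3 is a repeated root.
Hence y_h = (C1 + C2*t)*exp(3*t).
Since exp(3*t) solves the homogeneous equation (r = 3 is a root of multiplicity 2), multiply the trial by t^2. Try y_p = A*t^2*exp(3*t). Substituting into the equation and dividing by exp(3*t) gives A = 1/2, so y_p = t^2*exp(3*t)/2.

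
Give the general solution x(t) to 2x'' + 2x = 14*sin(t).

Divide through by 2: x'' + x = 7*sin(t).
Characteristic equation r² + 1 = 0 has discriminant (0)² - 4·(1) = -4 < 0, so r = ± i.
Hence x_h = C1*cos(t) + C2*sin(t).
Since ±1i are characteristic roots, multiply the trial by t. Try x_p = t*(A*cos(t) + B*sin(t)). Substituting and equating the coefficients of cos(t) and sin(t) gives A = -7/2, B = 0, so x_p = -7*t*cos(t)/2.

x = C1*cos(t) + C2*sin(t) - 7*t*cos(t)/2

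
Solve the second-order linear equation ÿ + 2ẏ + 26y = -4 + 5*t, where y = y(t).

y = -57/338 + 5*t/26 + C1*cos(5*t)*exp(-t) + C2*exp(-t)*sin(5*t)

Characteristic equation r² + 2r + 26 = 0 has discriminant (2)² - 4·(26) = -100 < 0, so r = -1 ± 5i.
Hence y_h = C1*cos(5*t)*exp(-t) + C2*exp(-t)*sin(5*t).
For the particular solution try y_p = A0 + A1*t. Substituting and matching coefficients of each power of t gives A0 = -57/338, A1 = 5/26, so y_p = -57/338 + 5*t/26.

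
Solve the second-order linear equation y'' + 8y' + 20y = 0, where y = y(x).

y = C1*cos(2*x)*exp(-4*x) + C2*exp(-4*x)*sin(2*x)

Characteristic equation r² + 8r + 20 = 0 has discriminant (8)² - 4·(20) = -16 < 0, so r = -4 ± 2i.
Hence y_h = C1*cos(2*x)*exp(-4*x) + C2*exp(-4*x)*sin(2*x).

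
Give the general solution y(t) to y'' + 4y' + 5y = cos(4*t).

y = -11*cos(4*t)/377 + 16*sin(4*t)/377 + C1*cos(t)*exp(-2*t) + C2*exp(-2*t)*sin(t)

Characteristic equation r² + 4r + 5 = 0 has discriminant (4)² - 4·(5) = -4 < 0, so r = -2 ± i.
Hence y_h = C1*cos(t)*exp(-2*t) + C2*exp(-2*t)*sin(t).
Try y_p = A*cos(4*t) + B*sin(4*t). Substituting and equating the coefficients of cos(4t) and sin(4t) gives A = -11/377, B = 16/377, so y_p = -11*cos(4*t)/377 + 16*sin(4*t)/377.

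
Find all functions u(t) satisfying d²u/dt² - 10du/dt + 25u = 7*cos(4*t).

u = -280*sin(4*t)/1681 + 63*cos(4*t)/1681 + C1*exp(5*t) + C2*t*exp(5*t)

Characteristic equation r² - 10r + 25 = 0 has discriminant (-10)² - 4·(25) = 0, so r = 5 is a repeated root.
Hence u_h = (C1 + C2*t)*exp(5*t).
Try u_p = A*cos(4*t) + B*sin(4*t). Substituting and equating the coefficients of cos(4t) and sin(4t) gives A = 63/1681, B = -280/1681, so u_p = -280*sin(4*t)/1681 + 63*cos(4*t)/1681.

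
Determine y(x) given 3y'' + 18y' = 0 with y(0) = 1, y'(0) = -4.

Divide through by 3: y'' + 6y' = 0.
Characteristic equation r² + 6r = 0 factors as (r + 6)r = 0, so r = -6, 0.
Hence y_h = C1*exp(-6*x) + C2.
Apply the initial conditions: y(0) = C1 + C2 = 1 and y'(0) = -6*C1 = -4. Solving gives C1 = 2/3, C2 = 1/3.

y = 1/3 + 2*exp(-6*x)/3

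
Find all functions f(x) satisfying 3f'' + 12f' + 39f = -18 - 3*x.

f = -74/169 - x/13 + C1*cos(3*x)*exp(-2*x) + C2*exp(-2*x)*sin(3*x)

Divide through by 3: f'' + 4f' + 13f = -6 - x.
Characteristic equation r² + 4r + 13 = 0 has discriminant (4)² - 4·(13) = -36 < 0, so r = -2 ± 3i.
Hence f_h = C1*cos(3*x)*exp(-2*x) + C2*exp(-2*x)*sin(3*x).
For the particular solution try f_p = A0 + A1*x. Substituting and matching coefficients of each power of x gives A0 = -74/169, A1 = -1/13, so f_p = -74/169 - x/13.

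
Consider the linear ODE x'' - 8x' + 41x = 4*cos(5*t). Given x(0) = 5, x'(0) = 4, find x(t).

x = -5*sin(5*t)/58 + cos(5*t)/29 - 179*exp(4*t)*sin(5*t)/58 + 144*cos(5*t)*exp(4*t)/29

Characteristic equation r² - 8r + 41 = 0 has discriminant (-8)² - 4·(41) = -100 < 0, so r = 4 ± 5i.
Hence x_h = C1*cos(5*t)*exp(4*t) + C2*exp(4*t)*sin(5*t).
Try x_p = A*cos(5*t) + B*sin(5*t). Substituting and equating the coefficients of cos(5t) and sin(5t) gives A = 1/29, B = -5/58, so x_p = -5*sin(5*t)/58 + cos(5*t)/29.
General solution: x = -5*sin(5*t)/58 + cos(5*t)/29 + C1*cos(5*t)*exp(4*t) + C2*exp(4*t)*sin(5*t).
Apply the initial conditions: x(0) = 1/29 + C1 = 5 and x'(0) = -25/58 + 4*C1 + 5*C2 = 4. Solving gives C1 = 144/29, C2 = -179/58.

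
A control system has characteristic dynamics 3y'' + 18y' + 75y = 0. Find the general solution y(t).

Divide through by 3: y'' + 6y' + 25y = 0.
Characteristic equation r² + 6r + 25 = 0 has discriminant (6)² - 4·(25) = -64 < 0, so r = -3 ± 4i.
Hence y_h = C1*cos(4*t)*exp(-3*t) + C2*exp(-3*t)*sin(4*t).

y = C1*cos(4*t)*exp(-3*t) + C2*exp(-3*t)*sin(4*t)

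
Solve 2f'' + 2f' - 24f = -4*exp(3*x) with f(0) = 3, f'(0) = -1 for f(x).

f = 68*exp(-4*x)/49 + 79*exp(3*x)/49 - 2*x*exp(3*x)/7

Divide through by 2: f'' + f' - 12f = -2*exp(3*x).
Characteristic equation r² + r - 12 = 0 factors as (r - 3)(r + 4) = 0, so r = 3, -4.
Hence f_h = C1*exp(3*x) + C2*exp(-4*x).
Since exp(3*x) solves the homogeneous equation (r = 3 is a root of multiplicity 1), multiply the trial by x. Try f_p = A*x*exp(3*x). Substituting into the equation and dividing by exp(3*x) gives A = -2/7, so f_p = -2*x*exp(3*x)/7.
General solution: f = C1*exp(3*x) + C2*exp(-4*x) - 2*x*exp(3*x)/7.
Apply the initial conditions: f(0) = C1 + C2 = 3 and f'(0) = -2/7 - 4*C2 + 3*C1 = -1. Solving gives C1 = 79/49, C2 = 68/49.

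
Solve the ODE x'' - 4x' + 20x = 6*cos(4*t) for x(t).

Characteristic equation r² - 4r + 20 = 0 has discriminant (-4)² - 4·(20) = -64 < 0, so r = 2 ± 4i.
Hence x_h = C1*cos(4*t)*exp(2*t) + C2*exp(2*t)*sin(4*t).
Try x_p = A*cos(4*t) + B*sin(4*t). Substituting and equating the coefficients of cos(4t) and sin(4t) gives A = 3/34, B = -6/17, so x_p = -6*sin(4*t)/17 + 3*cos(4*t)/34.

x = -6*sin(4*t)/17 + 3*cos(4*t)/34 + C1*cos(4*t)*exp(2*t) + C2*exp(2*t)*sin(4*t)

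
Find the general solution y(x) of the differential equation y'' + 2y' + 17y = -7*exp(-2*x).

Characteristic equation r² + 2r + 17 = 0 has discriminant (2)² - 4·(17) = -64 < 0, so r = -1 ± 4i.
Hence y_h = C1*cos(4*x)*exp(-x) + C2*exp(-x)*sin(4*x).
Try y_p = A*exp(-2*x). Substituting into the equation and dividing by exp(-2*x) gives A = -7/17, so y_p = -7*exp(-2*x)/17.

y = -7*exp(-2*x)/17 + C1*cos(4*x)*exp(-x) + C2*exp(-x)*sin(4*x)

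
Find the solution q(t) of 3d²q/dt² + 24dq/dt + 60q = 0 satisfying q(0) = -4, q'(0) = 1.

Divide through by 3: q'' + 8q' + 20q = 0.
Characteristic equation r² + 8r + 20 = 0 has discriminant (8)² - 4·(20) = -16 < 0, so r = -4 ± 2i.
Hence q_h = C1*cos(2*t)*exp(-4*t) + C2*exp(-4*t)*sin(2*t).
Apply the initial conditions: q(0) = C1 = -4 and q'(0) = -4*C1 + 2*C2 = 1. Solving gives C1 = -4, C2 = -15/2.

q = -4*cos(2*t)*exp(-4*t) - 15*exp(-4*t)*sin(2*t)/2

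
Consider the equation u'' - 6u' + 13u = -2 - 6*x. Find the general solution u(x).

Characteristic equation r² - 6r + 13 = 0 has discriminant (-6)² - 4·(13) = -16 < 0, so r = 3 ± 2i.
Hence u_h = C1*cos(2*x)*exp(3*x) + C2*exp(3*x)*sin(2*x).
For the particular solution try u_p = A0 + A1*x. Substituting and matching coefficients of each power of x gives A0 = -62/169, A1 = -6/13, so u_p = -62/169 - 6*x/13.

u = -62/169 - 6*x/13 + C1*cos(2*x)*exp(3*x) + C2*exp(3*x)*sin(2*x)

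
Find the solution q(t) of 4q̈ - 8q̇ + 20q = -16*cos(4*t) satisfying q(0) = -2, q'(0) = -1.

q = 32*sin(4*t)/185 + 44*cos(4*t)/185 - 414*cos(2*t)*exp(t)/185 + 101*exp(t)*sin(2*t)/370

Divide through by 4: q'' - 2q' + 5q = -4*cos(4*t).
Characteristic equation r² - 2r + 5 = 0 has discriminant (-2)² - 4·(5) = -16 < 0, so r = 1 ± 2i.
Hence q_h = C1*cos(2*t)*exp(t) + C2*exp(t)*sin(2*t).
Try q_p = A*cos(4*t) + B*sin(4*t). Substituting and equating the coefficients of cos(4t) and sin(4t) gives A = 44/185, B = 32/185, so q_p = 32*sin(4*t)/185 + 44*cos(4*t)/185.
General solution: q = 32*sin(4*t)/185 + 44*cos(4*t)/185 + C1*cos(2*t)*exp(t) + C2*exp(t)*sin(2*t).
Apply the initial conditions: q(0) = 44/185 + C1 = -2 and q'(0) = 128/185 + C1 + 2*C2 = -1. Solving gives C1 = -414/185, C2 = 101/370.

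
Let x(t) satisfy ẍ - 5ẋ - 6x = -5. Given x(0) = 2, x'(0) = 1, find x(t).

x = 5/6 + 6*exp(-t)/7 + 13*exp(6*t)/42

Characteristic equation r² - 5r - 6 = 0 factors as (r - 6)(r + 1) = 0, so r = 6, -1.
Hence x_h = C1*exp(6*t) + C2*exp(-t).
For the particular solution try x_p = A0. Substituting and matching coefficients of each power of t gives A0 = 5/6, so x_p = 5/6.
General solution: x = 5/6 + C1*exp(6*t) + C2*exp(-t).
Apply the initial conditions: x(0) = 5/6 + C1 + C2 = 2 and x'(0) = -C2 + 6*C1 = 1. Solving gives C1 = 13/42, C2 = 6/7.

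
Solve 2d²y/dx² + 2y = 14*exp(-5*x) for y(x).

y = 7*exp(-5*x)/26 + C1*cos(x) + C2*sin(x)

Divide through by 2: y'' + y = 7*exp(-5*x).
Characteristic equation r² + 1 = 0 has discriminant (0)² - 4·(1) = -4 < 0, so r = ± i.
Hence y_h = C1*cos(x) + C2*sin(x).
Try y_p = A*exp(-5*x). Substituting into the equation and dividing by exp(-5*x) gives A = 7/26, so y_p = 7*exp(-5*x)/26.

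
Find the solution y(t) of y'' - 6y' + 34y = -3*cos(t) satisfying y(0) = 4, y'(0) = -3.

y = -11*cos(t)/125 + 2*sin(t)/125 - 382*exp(3*t)*sin(5*t)/125 + 511*cos(5*t)*exp(3*t)/125

Characteristic equation r² - 6r + 34 = 0 has discriminant (-6)² - 4·(34) = -100 < 0, so r = 3 ± 5i.
Hence y_h = C1*cos(5*t)*exp(3*t) + C2*exp(3*t)*sin(5*t).
Try y_p = A*cos(t) + B*sin(t). Substituting and equating the coefficients of cos(t) and sin(t) gives A = -11/125, B = 2/125, so y_p = -11*cos(t)/125 + 2*sin(t)/125.
General solution: y = -11*cos(t)/125 + 2*sin(t)/125 + C1*cos(5*t)*exp(3*t) + C2*exp(3*t)*sin(5*t).
Apply the initial conditions: y(0) = -11/125 + C1 = 4 and y'(0) = 2/125 + 3*C1 + 5*C2 = -3. Solving gives C1 = 511/125, C2 = -382/125.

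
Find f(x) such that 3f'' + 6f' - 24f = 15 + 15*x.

Divide through by 3: f'' + 2f' - 8f = 5 + 5*x.
Characteristic equation r² + 2r - 8 = 0 factors as (r - 2)(r + 4) = 0, so r = 2, -4.
Hence f_h = C1*exp(2*x) + C2*exp(-4*x).
For the particular solution try f_p = A0 + A1*x. Substituting and matching coefficients of each power of x gives A0 = -25/32, A1 = -5/8, so f_p = -25/32 - 5*x/8.

f = -25/32 - 5*x/8 + C1*exp(2*x) + C2*exp(-4*x)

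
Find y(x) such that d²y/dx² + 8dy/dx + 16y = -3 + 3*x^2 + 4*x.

Characteristic equation r² + 8r + 16 = 0 has discriminant (8)² - 4·(16) = 0, so r = -4 is a repeated root.
Hence y_h = (C1 + C2*x)*exp(-4*x).
For the particular solution try y_p = A0 + A1*x + A2*x^2. Substituting and matching coefficients of each power of x gives A0 = -31/128, A1 = 1/16, A2 = 3/16, so y_p = -31/128 + x/16 + 3*x^2/16.

y = -31/128 + x/16 + 3*x**2/16 + C1*exp(-4*x) + C2*x*exp(-4*x)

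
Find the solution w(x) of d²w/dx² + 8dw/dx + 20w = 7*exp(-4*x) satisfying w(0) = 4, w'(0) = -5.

w = 7*exp(-4*x)/4 + 9*cos(2*x)*exp(-4*x)/4 + 11*exp(-4*x)*sin(2*x)/2

Characteristic equation r² + 8r + 20 = 0 has discriminant (8)² - 4·(20) = -16 < 0, so r = -4 ± 2i.
Hence w_h = C1*cos(2*x)*exp(-4*x) + C2*exp(-4*x)*sin(2*x).
Try w_p = A*exp(-4*x). Substituting into the equation and dividing by exp(-4*x) gives A = 7/4, so w_p = 7*exp(-4*x)/4.
General solution: w = 7*exp(-4*x)/4 + C1*cos(2*x)*exp(-4*x) + C2*exp(-4*x)*sin(2*x).
Apply the initial conditions: w(0) = 7/4 + C1 = 4 and w'(0) = -7 - 4*C1 + 2*C2 = -5. Solving gives C1 = 9/4, C2 = 11/2.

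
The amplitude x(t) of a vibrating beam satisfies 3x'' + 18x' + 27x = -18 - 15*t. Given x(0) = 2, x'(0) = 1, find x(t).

x = -8/27 - 5*t/9 + 62*exp(-3*t)/27 + 76*t*exp(-3*t)/9

Divide through by 3: x'' + 6x' + 9x = -6 - 5*t.
Characteristic equation r² + 6r + 9 = 0 has discriminant (6)² - 4·(9) = 0, so r = -3 is a repeated root.
Hence x_h = (C1 + C2*t)*exp(-3*t).
For the particular solution try x_p = A0 + A1*t. Substituting and matching coefficients of each power of t gives A0 = -8/27, A1 = -5/9, so x_p = -8/27 - 5*t/9.
General solution: x = -8/27 - 5*t/9 + C1*exp(-3*t) + C2*t*exp(-3*t).
Apply the initial conditions: x(0) = -8/27 + C1 = 2 and x'(0) = -5/9 + C2 - 3*C1 = 1. Solving gives C1 = 62/27, C2 = 76/9.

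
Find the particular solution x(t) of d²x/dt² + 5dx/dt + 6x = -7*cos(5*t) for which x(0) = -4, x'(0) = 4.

Characteristic equation r² + 5r + 6 = 0 factors as (r + 2)(r + 3) = 0, so r = -2, -3.
Hence x_h = C1*exp(-2*t) + C2*exp(-3*t).
Try x_p = A*cos(5*t) + B*sin(5*t). Substituting and equating the coefficients of cos(5t) and sin(5t) gives A = 133/986, B = -175/986, so x_p = -175*sin(5*t)/986 + 133*cos(5*t)/986.
General solution: x = -175*sin(5*t)/986 + 133*cos(5*t)/986 + C1*exp(-2*t) + C2*exp(-3*t).
Apply the initial conditions: x(0) = 133/986 + C1 + C2 = -4 and x'(0) = -875/986 - 3*C2 - 2*C1 = 4. Solving gives C1 = -218/29, C2 = 115/34.

x = -218*exp(-2*t)/29 - 175*sin(5*t)/986 + 115*exp(-3*t)/34 + 133*cos(5*t)/986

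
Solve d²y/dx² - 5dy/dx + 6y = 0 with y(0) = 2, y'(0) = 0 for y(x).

y = -4*exp(3*x) + 6*exp(2*x)

Characteristic equation r² - 5r + 6 = 0 factors as (r - 3)(r - 2) = 0, so r = 3, 2.
Hence y_h = C1*exp(3*x) + C2*exp(2*x).
Apply the initial conditions: y(0) = C1 + C2 = 2 and y'(0) = 2*C2 + 3*C1 = 0. Solving gives C1 = -4, C2 = 6.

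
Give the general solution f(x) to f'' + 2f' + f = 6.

f = 6 + C1*exp(-x) + C2*x*exp(-x)

Characteristic equation r² + 2r + 1 = 0 has discriminant (2)² - 4·(1) = 0, so r = -1 is a repeated root.
Hence f_h = (C1 + C2*x)*exp(-x).
For the particular solution try f_p = A0. Substituting and matching coefficients of each power of x gives A0 = 6, so f_p = 6.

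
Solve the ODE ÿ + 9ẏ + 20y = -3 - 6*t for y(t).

y = -3/200 - 3*t/10 + C1*exp(-4*t) + C2*exp(-5*t)

Characteristic equation r² + 9r + 20 = 0 factors as (r + 4)(r + 5) = 0, so r = -4, -5.
Hence y_h = C1*exp(-4*t) + C2*exp(-5*t).
For the particular solution try y_p = A0 + A1*t. Substituting and matching coefficients of each power of t gives A0 = -3/200, A1 = -3/10, so y_p = -3/200 - 3*t/10.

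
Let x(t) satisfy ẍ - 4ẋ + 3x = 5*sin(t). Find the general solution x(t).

Characteristic equation r² - 4r + 3 = 0 factors as (r - 3)(r - 1) = 0, so r = 3, 1.
Hence x_h = C1*exp(3*t) + C2*exp(t).
Try x_p = A*cos(t) + B*sin(t). Substituting and equating the coefficients of cos(t) and sin(t) gives A = 1, B = 1/2, so x_p = sin(t)/2 + cos(t).

x = sin(t)/2 + C1*exp(3*t) + C2*exp(t) + cos(t)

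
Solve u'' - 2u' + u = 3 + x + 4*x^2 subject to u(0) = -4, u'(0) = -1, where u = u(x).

u = 29 - 33*exp(x) + 4*x**2 + 17*x + 15*x*exp(x)

Characteristic equation r² - 2r + 1 = 0 has discriminant (-2)² - 4·(1) = 0, so r = 1 is a repeated root.
Hence u_h = (C1 + C2*x)*exp(x).
For the particular solution try u_p = A0 + A1*x + A2*x^2. Substituting and matching coefficients of each power of x gives A0 = 29, A1 = 17, A2 = 4, so u_p = 29 + 4*x^2 + 17*x.
General solution: u = 29 + 4*x^2 + 17*x + C1*exp(x) + C2*x*exp(x).
Apply the initial conditions: u(0) = 29 + C1 = -4 and u'(0) = 17 + C1 + C2 = -1. Solving gives C1 = -33, C2 = 15.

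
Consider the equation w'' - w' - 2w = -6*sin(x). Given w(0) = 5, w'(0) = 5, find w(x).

w = -3*cos(x)/5 + 8*exp(-x)/3 + 9*sin(x)/5 + 44*exp(2*x)/15

Characteristic equation r² - r - 2 = 0 factors as (r + 1)(r - 2) = 0, so r = -1, 2.
Hence w_h = C1*exp(-x) + C2*exp(2*x).
Try w_p = A*cos(x) + B*sin(x). Substituting and equating the coefficients of cos(x) and sin(x) gives A = -3/5, B = 9/5, so w_p = -3*cos(x)/5 + 9*sin(x)/5.
General solution: w = -3*cos(x)/5 + 9*sin(x)/5 + C1*exp(-x) + C2*exp(2*x).
Apply the initial conditions: w(0) = -3/5 + C1 + C2 = 5 and w'(0) = 9/5 - C1 + 2*C2 = 5. Solving gives C1 = 8/3, C2 = 44/15.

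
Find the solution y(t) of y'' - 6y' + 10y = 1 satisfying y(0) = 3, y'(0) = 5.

Characteristic equation r² - 6r + 10 = 0 has discriminant (-6)² - 4·(10) = -4 < 0, so r = 3 ± i.
Hence y_h = C1*cos(t)*exp(3*t) + C2*exp(3*t)*sin(t).
For the particular solution try y_p = A0. Substituting and matching coefficients of each power of t gives A0 = 1/10, so y_p = 1/10.
General solution: y = 1/10 + C1*cos(t)*exp(3*t) + C2*exp(3*t)*sin(t).
Apply the initial conditions: y(0) = 1/10 + C1 = 3 and y'(0) = C2 + 3*C1 = 5. Solving gives C1 = 29/10, C2 = -37/10.

y = 1/10 - 37*exp(3*t)*sin(t)/10 + 29*cos(t)*exp(3*t)/10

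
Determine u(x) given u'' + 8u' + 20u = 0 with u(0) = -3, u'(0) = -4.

Characteristic equation r² + 8r + 20 = 0 has discriminant (8)² - 4·(20) = -16 < 0, so r = -4 ± 2i.
Hence u_h = C1*cos(2*x)*exp(-4*x) + C2*exp(-4*x)*sin(2*x).
Apply the initial conditions: u(0) = C1 = -3 and u'(0) = -4*C1 + 2*C2 = -4. Solving gives C1 = -3, C2 = -8.

u = -8*exp(-4*x)*sin(2*x) - 3*cos(2*x)*exp(-4*x)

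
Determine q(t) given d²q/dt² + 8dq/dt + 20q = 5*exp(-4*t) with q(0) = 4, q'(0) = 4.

q = 5*exp(-4*t)/4 + 10*exp(-4*t)*sin(2*t) + 11*cos(2*t)*exp(-4*t)/4

Characteristic equation r² + 8r + 20 = 0 has discriminant (8)² - 4·(20) = -16 < 0, so r = -4 ± 2i.
Hence q_h = C1*cos(2*t)*exp(-4*t) + C2*exp(-4*t)*sin(2*t).
Try q_p = A*exp(-4*t). Substituting into the equation and dividing by exp(-4*t) gives A = 5/4, so q_p = 5*exp(-4*t)/4.
General solution: q = 5*exp(-4*t)/4 + C1*cos(2*t)*exp(-4*t) + C2*exp(-4*t)*sin(2*t).
Apply the initial conditions: q(0) = 5/4 + C1 = 4 and q'(0) = -5 - 4*C1 + 2*C2 = 4. Solving gives C1 = 11/4, C2 = 10.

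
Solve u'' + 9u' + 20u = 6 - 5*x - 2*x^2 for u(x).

u = 191/500 - 4*x/25 - x**2/10 + C1*exp(-5*x) + C2*exp(-4*x)

Characteristic equation r² + 9r + 20 = 0 factors as (r + 5)(r + 4) = 0, so r = -5, -4.
Hence u_h = C1*exp(-5*x) + C2*exp(-4*x).
For the particular solution try u_p = A0 + A1*x + A2*x^2. Substituting and matching coefficients of each power of x gives A0 = 191/500, A1 = -4/25, A2 = -1/10, so u_p = 191/500 - 4*x/25 - x^2/10.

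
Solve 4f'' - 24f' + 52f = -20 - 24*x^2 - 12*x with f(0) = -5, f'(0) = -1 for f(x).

f = -1355/2197 - 111*x/169 - 6*x**2/13 - 9630*cos(2*x)*exp(3*x)/2197 + 14068*exp(3*x)*sin(2*x)/2197

Divide through by 4: f'' - 6f' + 13f = -5 - 6*x^2 - 3*x.
Characteristic equation r² - 6r + 13 = 0 has discriminant (-6)² - 4·(13) = -16 < 0, so r = 3 ± 2i.
Hence f_h = C1*cos(2*x)*exp(3*x) + C2*exp(3*x)*sin(2*x).
For the particular solution try f_p = A0 + A1*x + A2*x^2. Substituting and matching coefficients of each power of x gives A0 = -1355/2197, A1 = -111/169, A2 = -6/13, so f_p = -1355/2197 - 111*x/169 - 6*x^2/13.
General solution: f = -1355/2197 - 111*x/169 - 6*x^2/13 + C1*cos(2*x)*exp(3*x) + C2*exp(3*x)*sin(2*x).
Apply the initial conditions: f(0) = -1355/2197 + C1 = -5 and f'(0) = -111/169 + 2*C2 + 3*C1 = -1. Solving gives C1 = -9630/2197, C2 = 14068/2197.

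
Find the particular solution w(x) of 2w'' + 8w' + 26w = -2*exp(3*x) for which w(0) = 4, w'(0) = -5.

Divide through by 2: w'' + 4w' + 13w = -exp(3*x).
Characteristic equation r² + 4r + 13 = 0 has discriminant (4)² - 4·(13) = -36 < 0, so r = -2 ± 3i.
Hence w_h = C1*cos(3*x)*exp(-2*x) + C2*exp(-2*x)*sin(3*x).
Try w_p = A*exp(3*x). Substituting into the equation and dividing by exp(3*x) gives A = -1/34, so w_p = -exp(3*x)/34.
General solution: w = -exp(3*x)/34 + C1*cos(3*x)*exp(-2*x) + C2*exp(-2*x)*sin(3*x).
Apply the initial conditions: w(0) = -1/34 + C1 = 4 and w'(0) = -3/34 - 2*C1 + 3*C2 = -5. Solving gives C1 = 137/34, C2 = 107/102.

w = -exp(3*x)/34 + 107*exp(-2*x)*sin(3*x)/102 + 137*cos(3*x)*exp(-2*x)/34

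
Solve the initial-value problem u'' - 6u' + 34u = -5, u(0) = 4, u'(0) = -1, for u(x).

u = -5/34 - 457*exp(3*x)*sin(5*x)/170 + 141*cos(5*x)*exp(3*x)/34

Characteristic equation r² - 6r + 34 = 0 has discriminant (-6)² - 4·(34) = -100 < 0, so r = 3 ± 5i.
Hence u_h = C1*cos(5*x)*exp(3*x) + C2*exp(3*x)*sin(5*x).
For the particular solution try u_p = A0. Substituting and matching coefficients of each power of x gives A0 = -5/34, so u_p = -5/34.
General solution: u = -5/34 + C1*cos(5*x)*exp(3*x) + C2*exp(3*x)*sin(5*x).
Apply the initial conditions: u(0) = -5/34 + C1 = 4 and u'(0) = 3*C1 + 5*C2 = -1. Solving gives C1 = 141/34, C2 = -457/170.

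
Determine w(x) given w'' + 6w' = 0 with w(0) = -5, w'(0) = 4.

Characteristic equation r² + 6r = 0 factors as (r + 6)r = 0, so r = -6, 0.
Hence w_h = C1*exp(-6*x) + C2.
Apply the initial conditions: w(0) = C1 + C2 = -5 and w'(0) = -6*C1 = 4. Solving gives C1 = -2/3, C2 = -13/3.

w = -13/3 - 2*exp(-6*x)/3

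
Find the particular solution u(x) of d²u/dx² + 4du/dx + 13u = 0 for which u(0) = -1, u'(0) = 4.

u = -cos(3*x)*exp(-2*x) + 2*exp(-2*x)*sin(3*x)/3

Characteristic equation r² + 4r + 13 = 0 has discriminant (4)² - 4·(13) = -36 < 0, so r = -2 ± 3i.
Hence u_h = C1*cos(3*x)*exp(-2*x) + C2*exp(-2*x)*sin(3*x).
Apply the initial conditions: u(0) = C1 = -1 and u'(0) = -2*C1 + 3*C2 = 4. Solving gives C1 = -1, C2 = 2/3.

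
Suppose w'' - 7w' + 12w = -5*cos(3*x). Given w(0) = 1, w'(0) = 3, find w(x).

Characteristic equation r² - 7r + 12 = 0 factors as (r - 3)(r - 4) = 0, so r = 3, 4.
Hence w_h = C1*exp(3*x) + C2*exp(4*x).
Try w_p = A*cos(3*x) + B*sin(3*x). Substituting and equating the coefficients of cos(3x) and sin(3x) gives A = -1/30, B = 7/30, so w_p = -cos(3*x)/30 + 7*sin(3*x)/30.
General solution: w = -cos(3*x)/30 + 7*sin(3*x)/30 + C1*exp(3*x) + C2*exp(4*x).
Apply the initial conditions: w(0) = -1/30 + C1 + C2 = 1 and w'(0) = 7/10 + 3*C1 + 4*C2 = 3. Solving gives C1 = 11/6, C2 = -4/5.

w = -4*exp(4*x)/5 - cos(3*x)/30 + 7*sin(3*x)/30 + 11*exp(3*x)/6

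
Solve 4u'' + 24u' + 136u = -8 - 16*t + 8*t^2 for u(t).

u = -186/4913 - 40*t/289 + t**2/17 + C1*cos(5*t)*exp(-3*t) + C2*exp(-3*t)*sin(5*t)

Divide through by 4: u'' + 6u' + 34u = -2 - 4*t + 2*t^2.
Characteristic equation r² + 6r + 34 = 0 has discriminant (6)² - 4·(34) = -100 < 0, so r = -3 ± 5i.
Hence u_h = C1*cos(5*t)*exp(-3*t) + C2*exp(-3*t)*sin(5*t).
For the particular solution try u_p = A0 + A1*t + A2*t^2. Substituting and matching coefficients of each power of t gives A0 = -186/4913, A1 = -40/289, A2 = 1/17, so u_p = -186/4913 - 40*t/289 + t^2/17.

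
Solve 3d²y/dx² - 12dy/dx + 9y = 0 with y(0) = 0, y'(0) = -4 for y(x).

y = -2*exp(3*x) + 2*exp(x)

Divide through by 3: y'' - 4y' + 3y = 0.
Characteristic equation r² - 4r + 3 = 0 factors as (r - 3)(r - 1) = 0, so r = 3, 1.
Hence y_h = C1*exp(3*x) + C2*exp(x).
Apply the initial conditions: y(0) = C1 + C2 = 0 and y'(0) = C2 + 3*C1 = -4. Solving gives C1 = -2, C2 = 2.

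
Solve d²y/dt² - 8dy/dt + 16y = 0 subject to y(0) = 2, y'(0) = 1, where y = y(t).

Characteristic equation r² - 8r + 16 = 0 has discriminant (-8)² - 4·(16) = 0, so r = 4 is a repeated root.
Hence y_h = (C1 + C2*t)*exp(4*t).
Apply the initial conditions: y(0) = C1 = 2 and y'(0) = C2 + 4*C1 = 1. Solving gives C1 = 2, C2 = -7.

y = 2*exp(4*t) - 7*t*exp(4*t)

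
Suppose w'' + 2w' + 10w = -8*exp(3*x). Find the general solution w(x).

Characteristic equation r² + 2r + 10 = 0 has discriminant (2)² - 4·(10) = -36 < 0, so r = -1 ± 3i.
Hence w_h = C1*cos(3*x)*exp(-x) + C2*exp(-x)*sin(3*x).
Try w_p = A*exp(3*x). Substituting into the equation and dividing by exp(3*x) gives A = -8/25, so w_p = -8*exp(3*x)/25.

w = -8*exp(3*x)/25 + C1*cos(3*x)*exp(-x) + C2*exp(-x)*sin(3*x)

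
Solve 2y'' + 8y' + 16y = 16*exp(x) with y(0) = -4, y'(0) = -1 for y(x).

Divide through by 2: y'' + 4y' + 8y = 8*exp(x).
Characteristic equation r² + 4r + 8 = 0 has discriminant (4)² - 4·(8) = -16 < 0, so r = -2 ± 2i.
Hence y_h = C1*cos(2*x)*exp(-2*x) + C2*exp(-2*x)*sin(2*x).
Try y_p = A*exp(x). Substituting into the equation and dividing by exp(x) gives A = 8/13, so y_p = 8*exp(x)/13.
General solution: y = 8*exp(x)/13 + C1*cos(2*x)*exp(-2*x) + C2*exp(-2*x)*sin(2*x).
Apply the initial conditions: y(0) = 8/13 + C1 = -4 and y'(0) = 8/13 - 2*C1 + 2*C2 = -1. Solving gives C1 = -60/13, C2 = -141/26.

y = 8*exp(x)/13 - 141*exp(-2*x)*sin(2*x)/26 - 60*cos(2*x)*exp(-2*x)/13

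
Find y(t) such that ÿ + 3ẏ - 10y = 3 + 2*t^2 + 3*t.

Characteristic equation r² + 3r - 10 = 0 factors as (r + 5)(r - 2) = 0, so r = -5, 2.
Hence y_h = C1*exp(-5*t) + C2*exp(2*t).
For the particular solution try y_p = A0 + A1*t + A2*t^2. Substituting and matching coefficients of each power of t gives A0 = -233/500, A1 = -21/50, A2 = -1/5, so y_p = -233/500 - 21*t/50 - t^2/5.

y = -233/500 - 21*t/50 - t**2/5 + C1*exp(-5*t) + C2*exp(2*t)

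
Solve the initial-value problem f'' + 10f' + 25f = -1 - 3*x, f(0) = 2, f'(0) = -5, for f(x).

f = 1/125 - 3*x/25 + 249*exp(-5*x)/125 + 127*x*exp(-5*x)/25

Characteristic equation r² + 10r + 25 = 0 has discriminant (10)² - 4·(25) = 0, so r = -5 is a repeated root.
Hence f_h = (C1 + C2*x)*exp(-5*x).
For the particular solution try f_p = A0 + A1*x. Substituting and matching coefficients of each power of x gives A0 = 1/125, A1 = -3/25, so f_p = 1/125 - 3*x/25.
General solution: f = 1/125 - 3*x/25 + C1*exp(-5*x) + C2*x*exp(-5*x).
Apply the initial conditions: f(0) = 1/125 + C1 = 2 and f'(0) = -3/25 + C2 - 5*C1 = -5. Solving gives C1 = 249/125, C2 = 127/25.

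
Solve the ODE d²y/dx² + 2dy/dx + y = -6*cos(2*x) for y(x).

y = -24*sin(2*x)/25 + 18*cos(2*x)/25 + C1*exp(-x) + C2*x*exp(-x)

Characteristic equation r² + 2r + 1 = 0 has discriminant (2)² - 4·(1) = 0, so r = -1 is a repeated root.
Hence y_h = (C1 + C2*x)*exp(-x).
Try y_p = A*cos(2*x) + B*sin(2*x). Substituting and equating the coefficients of cos(2x) and sin(2x) gives A = 18/25, B = -24/25, so y_p = -24*sin(2*x)/25 + 18*cos(2*x)/25.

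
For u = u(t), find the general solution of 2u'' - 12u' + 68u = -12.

Divide through by 2: u'' - 6u' + 34u = -6.
Characteristic equation r² - 6r + 34 = 0 has discriminant (-6)² - 4·(34) = -100 < 0, so r = 3 ± 5i.
Hence u_h = C1*cos(5*t)*exp(3*t) + C2*exp(3*t)*sin(5*t).
For the particular solution try u_p = A0. Substituting and matching coefficients of each power of t gives A0 = -3/17, so u_p = -3/17.

u = -3/17 + C1*cos(5*t)*exp(3*t) + C2*exp(3*t)*sin(5*t)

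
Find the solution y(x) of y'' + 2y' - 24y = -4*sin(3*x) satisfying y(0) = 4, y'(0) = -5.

y = 8*cos(3*x)/375 + 44*sin(3*x)/375 + 319*exp(-6*x)/150 + 463*exp(4*x)/250

Characteristic equation r² + 2r - 24 = 0 factors as (r - 4)(r + 6) = 0, so r = 4, -6.
Hence y_h = C1*exp(4*x) + C2*exp(-6*x).
Try y_p = A*cos(3*x) + B*sin(3*x). Substituting and equating the coefficients of cos(3x) and sin(3x) gives A = 8/375, B = 44/375, so y_p = 8*cos(3*x)/375 + 44*sin(3*x)/375.
General solution: y = 8*cos(3*x)/375 + 44*sin(3*x)/375 + C1*exp(4*x) + C2*exp(-6*x).
Apply the initial conditions: y(0) = 8/375 + C1 + C2 = 4 and y'(0) = 44/125 - 6*C2 + 4*C1 = -5. Solving gives C1 = 463/250, C2 = 319/150.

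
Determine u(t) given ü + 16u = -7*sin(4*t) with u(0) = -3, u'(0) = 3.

Characteristic equation r² + 16 = 0 has discriminant (0)² - 4·(16) = -64 < 0, so r = ± 4i.
Hence u_h = C1*cos(4*t) + C2*sin(4*t).
Since ±4i are characteristic roots, multiply the trial by t. Try u_p = t*(A*cos(4*t) + B*sin(4*t)). Substituting and equating the coefficients of cos(4t) and sin(4t) gives A = 7/8, B = 0, so u_p = 7*t*cos(4*t)/8.
General solution: u = C1*cos(4*t) + C2*sin(4*t) + 7*t*cos(4*t)/8.
Apply the initial conditions: u(0) = C1 = -3 and u'(0) = 7/8 + 4*C2 = 3. Solving gives C1 = -3, C2 = 17/32.

u = -3*cos(4*t) + 17*sin(4*t)/32 + 7*t*cos(4*t)/8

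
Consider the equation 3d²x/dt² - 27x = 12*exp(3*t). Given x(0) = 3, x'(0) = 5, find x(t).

Divide through by 3: x'' - 9x = 4*exp(3*t).
Characteristic equation r² - 9 = 0 factors as (r - 3)(r + 3) = 0, so r = 3, -3.
Hence x_h = C1*exp(3*t) + C2*exp(-3*t).
Since exp(3*t) solves the homogeneous equation (r = 3 is a root of multiplicity 1), multiply the trial by t. Try x_p = A*t*exp(3*t). Substituting into the equation and dividing by exp(3*t) gives A = 2/3, so x_p = 2*t*exp(3*t)/3.
General solution: x = C1*exp(3*t) + C2*exp(-3*t) + 2*t*exp(3*t)/3.
Apply the initial conditions: x(0) = C1 + C2 = 3 and x'(0) = 2/3 - 3*C2 + 3*C1 = 5. Solving gives C1 = 20/9, C2 = 7/9.

x = 7*exp(-3*t)/9 + 20*exp(3*t)/9 + 2*t*exp(3*t)/3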